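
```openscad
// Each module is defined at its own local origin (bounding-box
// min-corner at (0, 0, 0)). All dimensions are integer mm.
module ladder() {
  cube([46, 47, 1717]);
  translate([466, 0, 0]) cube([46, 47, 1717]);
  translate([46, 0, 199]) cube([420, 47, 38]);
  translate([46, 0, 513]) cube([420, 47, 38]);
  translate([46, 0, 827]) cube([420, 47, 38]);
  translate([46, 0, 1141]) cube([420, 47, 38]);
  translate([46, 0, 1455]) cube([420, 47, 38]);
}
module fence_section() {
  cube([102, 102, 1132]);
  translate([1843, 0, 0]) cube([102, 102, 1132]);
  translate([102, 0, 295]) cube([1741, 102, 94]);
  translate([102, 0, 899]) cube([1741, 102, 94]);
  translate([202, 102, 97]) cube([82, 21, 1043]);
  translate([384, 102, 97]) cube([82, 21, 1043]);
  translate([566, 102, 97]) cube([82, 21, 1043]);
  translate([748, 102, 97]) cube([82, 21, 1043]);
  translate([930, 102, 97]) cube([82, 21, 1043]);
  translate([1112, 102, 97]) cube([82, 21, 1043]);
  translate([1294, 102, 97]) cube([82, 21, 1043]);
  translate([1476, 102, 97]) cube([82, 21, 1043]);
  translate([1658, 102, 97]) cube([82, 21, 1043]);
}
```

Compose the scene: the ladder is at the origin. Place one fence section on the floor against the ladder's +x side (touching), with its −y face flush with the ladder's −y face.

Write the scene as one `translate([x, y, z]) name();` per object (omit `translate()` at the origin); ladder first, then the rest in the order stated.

ladder();
translate([512, 0, 0]) fence_section();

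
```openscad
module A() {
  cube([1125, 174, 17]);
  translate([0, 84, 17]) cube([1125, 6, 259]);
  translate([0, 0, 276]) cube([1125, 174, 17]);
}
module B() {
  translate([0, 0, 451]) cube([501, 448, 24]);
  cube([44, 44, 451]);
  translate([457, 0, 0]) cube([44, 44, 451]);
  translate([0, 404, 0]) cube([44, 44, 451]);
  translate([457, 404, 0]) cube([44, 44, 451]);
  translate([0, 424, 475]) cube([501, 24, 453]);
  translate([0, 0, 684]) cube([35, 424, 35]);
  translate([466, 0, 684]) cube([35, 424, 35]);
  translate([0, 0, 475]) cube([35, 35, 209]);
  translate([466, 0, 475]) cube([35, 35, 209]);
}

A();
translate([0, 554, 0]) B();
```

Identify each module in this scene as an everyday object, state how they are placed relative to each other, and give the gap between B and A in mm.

The chair's nearest face is 380 mm from the I-beam's +y face.

A is an I-beam. B is a chair. The chair is on the floor beside the I-beam on its +y side. The gap between the chair and the I-beam is 380 mm.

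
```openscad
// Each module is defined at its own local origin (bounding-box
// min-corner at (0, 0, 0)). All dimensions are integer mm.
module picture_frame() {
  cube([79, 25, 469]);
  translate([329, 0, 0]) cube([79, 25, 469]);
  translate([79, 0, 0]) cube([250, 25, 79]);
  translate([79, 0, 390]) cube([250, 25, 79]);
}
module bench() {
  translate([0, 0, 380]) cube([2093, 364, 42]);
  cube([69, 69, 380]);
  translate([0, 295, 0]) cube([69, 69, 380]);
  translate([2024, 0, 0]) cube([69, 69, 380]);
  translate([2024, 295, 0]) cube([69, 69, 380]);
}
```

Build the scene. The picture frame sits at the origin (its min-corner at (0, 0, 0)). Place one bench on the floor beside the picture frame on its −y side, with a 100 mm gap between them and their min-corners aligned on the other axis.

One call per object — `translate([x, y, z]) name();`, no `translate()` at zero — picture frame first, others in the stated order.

picture_frame();
translate([0, -464, 0]) bench();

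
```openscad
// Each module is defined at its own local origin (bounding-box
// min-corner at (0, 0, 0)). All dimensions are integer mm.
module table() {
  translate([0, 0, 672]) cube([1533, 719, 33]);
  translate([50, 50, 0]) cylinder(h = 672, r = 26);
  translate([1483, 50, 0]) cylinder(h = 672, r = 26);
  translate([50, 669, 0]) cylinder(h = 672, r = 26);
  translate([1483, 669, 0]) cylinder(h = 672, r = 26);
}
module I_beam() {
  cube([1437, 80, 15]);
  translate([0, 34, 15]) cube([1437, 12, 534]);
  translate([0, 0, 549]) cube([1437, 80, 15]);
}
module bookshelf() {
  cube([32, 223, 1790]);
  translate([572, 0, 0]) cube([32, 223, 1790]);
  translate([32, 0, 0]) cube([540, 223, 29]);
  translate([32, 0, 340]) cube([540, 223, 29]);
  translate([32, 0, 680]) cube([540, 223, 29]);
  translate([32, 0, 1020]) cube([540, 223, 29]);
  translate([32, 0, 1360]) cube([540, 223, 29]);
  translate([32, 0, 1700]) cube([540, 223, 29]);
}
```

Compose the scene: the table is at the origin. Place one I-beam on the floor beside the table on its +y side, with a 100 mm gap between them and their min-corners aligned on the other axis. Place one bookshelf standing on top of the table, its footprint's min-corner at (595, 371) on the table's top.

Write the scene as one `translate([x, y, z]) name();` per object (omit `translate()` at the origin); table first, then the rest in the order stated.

table();
translate([0, 819, 0]) I_beam();
translate([595, 371, 705]) bookshelf();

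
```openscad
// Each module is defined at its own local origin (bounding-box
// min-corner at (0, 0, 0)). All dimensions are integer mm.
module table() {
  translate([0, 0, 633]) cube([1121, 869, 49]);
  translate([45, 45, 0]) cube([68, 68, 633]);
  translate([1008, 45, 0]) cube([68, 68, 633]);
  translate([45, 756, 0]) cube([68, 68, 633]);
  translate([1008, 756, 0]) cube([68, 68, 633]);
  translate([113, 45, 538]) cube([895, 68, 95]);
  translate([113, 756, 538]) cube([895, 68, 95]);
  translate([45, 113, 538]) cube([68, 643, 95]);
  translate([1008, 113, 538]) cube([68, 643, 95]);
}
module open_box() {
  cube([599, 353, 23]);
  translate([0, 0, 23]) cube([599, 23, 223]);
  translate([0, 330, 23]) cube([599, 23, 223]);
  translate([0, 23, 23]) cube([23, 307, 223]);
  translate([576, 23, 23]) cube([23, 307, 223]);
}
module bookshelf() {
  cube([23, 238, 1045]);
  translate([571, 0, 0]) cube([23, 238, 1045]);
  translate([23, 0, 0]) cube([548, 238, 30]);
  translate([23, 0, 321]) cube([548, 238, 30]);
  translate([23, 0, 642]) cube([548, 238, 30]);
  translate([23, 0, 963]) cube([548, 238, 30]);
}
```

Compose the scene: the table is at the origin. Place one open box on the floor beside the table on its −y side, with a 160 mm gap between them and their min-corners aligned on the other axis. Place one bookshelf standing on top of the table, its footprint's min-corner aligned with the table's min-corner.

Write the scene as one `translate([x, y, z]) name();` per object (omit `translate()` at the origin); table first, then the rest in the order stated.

table();
translate([0, -513, 0]) open_box();
translate([0, 0, 682]) bookshelf();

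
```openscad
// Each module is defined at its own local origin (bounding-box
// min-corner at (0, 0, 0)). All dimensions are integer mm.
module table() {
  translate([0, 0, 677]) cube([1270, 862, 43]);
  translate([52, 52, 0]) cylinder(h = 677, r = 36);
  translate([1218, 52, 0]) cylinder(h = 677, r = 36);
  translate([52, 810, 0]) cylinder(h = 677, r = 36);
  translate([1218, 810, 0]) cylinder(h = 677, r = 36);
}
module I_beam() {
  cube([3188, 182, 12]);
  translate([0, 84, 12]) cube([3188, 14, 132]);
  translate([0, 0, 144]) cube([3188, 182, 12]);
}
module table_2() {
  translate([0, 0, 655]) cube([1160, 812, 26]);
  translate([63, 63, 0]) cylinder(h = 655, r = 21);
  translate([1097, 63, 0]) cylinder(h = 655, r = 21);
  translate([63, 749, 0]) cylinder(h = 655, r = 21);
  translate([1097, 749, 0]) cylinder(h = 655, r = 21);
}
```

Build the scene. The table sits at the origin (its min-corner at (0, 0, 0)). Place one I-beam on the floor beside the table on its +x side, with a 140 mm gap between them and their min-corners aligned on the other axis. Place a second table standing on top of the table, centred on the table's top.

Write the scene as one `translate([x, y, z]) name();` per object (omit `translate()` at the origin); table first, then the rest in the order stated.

table();
translate([1410, 0, 0]) I_beam();
translate([55, 25, 720]) table_2();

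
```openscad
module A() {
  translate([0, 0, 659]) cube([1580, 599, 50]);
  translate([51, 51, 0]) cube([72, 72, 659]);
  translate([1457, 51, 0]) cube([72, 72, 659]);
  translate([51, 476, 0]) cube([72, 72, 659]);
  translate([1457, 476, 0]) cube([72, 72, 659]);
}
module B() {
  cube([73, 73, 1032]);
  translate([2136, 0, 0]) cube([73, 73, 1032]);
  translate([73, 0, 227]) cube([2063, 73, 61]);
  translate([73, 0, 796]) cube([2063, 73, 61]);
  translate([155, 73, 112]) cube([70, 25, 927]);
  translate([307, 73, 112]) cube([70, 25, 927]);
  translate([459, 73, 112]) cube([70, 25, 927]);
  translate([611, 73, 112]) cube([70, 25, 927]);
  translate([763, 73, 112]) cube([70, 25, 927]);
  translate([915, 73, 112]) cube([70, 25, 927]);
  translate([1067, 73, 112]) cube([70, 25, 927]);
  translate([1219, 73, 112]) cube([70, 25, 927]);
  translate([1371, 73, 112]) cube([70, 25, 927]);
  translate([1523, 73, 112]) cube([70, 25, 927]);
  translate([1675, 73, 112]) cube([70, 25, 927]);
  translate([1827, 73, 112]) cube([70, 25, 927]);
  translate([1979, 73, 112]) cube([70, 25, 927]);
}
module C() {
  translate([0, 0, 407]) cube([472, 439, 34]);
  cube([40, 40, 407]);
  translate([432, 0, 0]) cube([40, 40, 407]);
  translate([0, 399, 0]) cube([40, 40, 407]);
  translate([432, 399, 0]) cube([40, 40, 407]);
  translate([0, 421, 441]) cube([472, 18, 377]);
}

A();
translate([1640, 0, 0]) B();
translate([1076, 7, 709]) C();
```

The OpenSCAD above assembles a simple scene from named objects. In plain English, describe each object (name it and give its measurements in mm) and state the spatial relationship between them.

A is a table with a 1580×599 mm rectangular top, 50 mm thick, top surface at z = 709 mm, supported by four 72×72 mm square legs, each inset 51 mm from the nearest pair of top edges, running from the floor.

B is a fence section. Two 73×73 mm posts, 1032 mm tall, stand on the floor with a clear span of 2063 mm between their inner faces. Two horizontal rails of 73×61 mm section span the gap between the posts with their undersides at z = 227 mm and z = 796 mm, flush with the posts' −y face. 13 pickets, each 70 mm wide, 25 mm thick and 927 mm tall, are fixed to the +y face of the rails with their bottoms at z = 112 mm, evenly spaced across the span with equal gaps (rounded down to the nearest mm) at the −x end and between each pair — any rounding remainder accumulates at the +x end.

C is a chair: 472×439 mm seat, 34 mm thick, top at z = 441 mm, on four 40 mm square corner legs flush with the seat edges. A 18 mm thick backrest slab spans the full seat width, extending 377 mm above the seat top, its back face flush with the seat's +y edge.

The fence section is on the floor beside the table on its +x side. The chair is on top of the table.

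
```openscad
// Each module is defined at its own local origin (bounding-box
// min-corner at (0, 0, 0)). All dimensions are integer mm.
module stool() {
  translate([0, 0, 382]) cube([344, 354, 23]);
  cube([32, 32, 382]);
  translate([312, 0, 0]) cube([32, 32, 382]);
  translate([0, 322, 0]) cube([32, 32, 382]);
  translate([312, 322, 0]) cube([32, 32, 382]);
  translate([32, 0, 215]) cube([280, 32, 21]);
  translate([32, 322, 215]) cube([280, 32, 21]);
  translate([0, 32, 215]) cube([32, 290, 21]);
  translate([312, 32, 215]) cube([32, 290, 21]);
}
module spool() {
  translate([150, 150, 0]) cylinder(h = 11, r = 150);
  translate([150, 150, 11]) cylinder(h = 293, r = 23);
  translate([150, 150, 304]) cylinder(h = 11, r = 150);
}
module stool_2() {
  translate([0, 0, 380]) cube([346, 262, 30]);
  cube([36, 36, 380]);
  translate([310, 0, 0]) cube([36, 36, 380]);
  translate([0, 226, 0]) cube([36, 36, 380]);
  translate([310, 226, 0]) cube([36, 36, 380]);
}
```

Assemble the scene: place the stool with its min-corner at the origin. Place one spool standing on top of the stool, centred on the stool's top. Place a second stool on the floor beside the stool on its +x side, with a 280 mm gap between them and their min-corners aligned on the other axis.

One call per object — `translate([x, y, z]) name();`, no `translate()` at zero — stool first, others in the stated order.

stool();
translate([22, 27, 405]) spool();
translate([624, 0, 0]) stool_2();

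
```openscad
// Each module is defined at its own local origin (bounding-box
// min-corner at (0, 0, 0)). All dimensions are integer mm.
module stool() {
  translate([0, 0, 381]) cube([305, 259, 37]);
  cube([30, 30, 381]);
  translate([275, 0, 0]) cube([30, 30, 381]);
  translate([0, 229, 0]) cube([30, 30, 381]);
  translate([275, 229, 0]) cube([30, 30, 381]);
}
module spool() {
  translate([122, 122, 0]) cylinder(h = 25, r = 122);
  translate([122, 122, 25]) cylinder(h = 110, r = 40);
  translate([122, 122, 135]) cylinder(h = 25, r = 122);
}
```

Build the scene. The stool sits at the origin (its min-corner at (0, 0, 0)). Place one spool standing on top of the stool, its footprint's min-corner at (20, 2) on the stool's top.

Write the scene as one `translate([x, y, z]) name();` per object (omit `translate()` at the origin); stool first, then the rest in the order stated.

stool();
translate([20, 2, 418]) spool();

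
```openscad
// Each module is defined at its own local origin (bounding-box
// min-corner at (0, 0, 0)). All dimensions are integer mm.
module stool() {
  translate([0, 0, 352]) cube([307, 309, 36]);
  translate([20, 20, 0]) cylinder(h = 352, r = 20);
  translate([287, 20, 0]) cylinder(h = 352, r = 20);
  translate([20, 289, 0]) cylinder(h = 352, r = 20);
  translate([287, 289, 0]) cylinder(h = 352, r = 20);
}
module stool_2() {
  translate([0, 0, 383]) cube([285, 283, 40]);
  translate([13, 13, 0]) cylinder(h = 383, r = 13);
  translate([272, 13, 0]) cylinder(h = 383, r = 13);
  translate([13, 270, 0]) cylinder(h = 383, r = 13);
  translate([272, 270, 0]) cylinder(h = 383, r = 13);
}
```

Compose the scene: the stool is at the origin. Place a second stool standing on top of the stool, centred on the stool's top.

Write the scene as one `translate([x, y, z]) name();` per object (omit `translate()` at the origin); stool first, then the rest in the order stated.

stool();
translate([11, 13, 388]) stool_2();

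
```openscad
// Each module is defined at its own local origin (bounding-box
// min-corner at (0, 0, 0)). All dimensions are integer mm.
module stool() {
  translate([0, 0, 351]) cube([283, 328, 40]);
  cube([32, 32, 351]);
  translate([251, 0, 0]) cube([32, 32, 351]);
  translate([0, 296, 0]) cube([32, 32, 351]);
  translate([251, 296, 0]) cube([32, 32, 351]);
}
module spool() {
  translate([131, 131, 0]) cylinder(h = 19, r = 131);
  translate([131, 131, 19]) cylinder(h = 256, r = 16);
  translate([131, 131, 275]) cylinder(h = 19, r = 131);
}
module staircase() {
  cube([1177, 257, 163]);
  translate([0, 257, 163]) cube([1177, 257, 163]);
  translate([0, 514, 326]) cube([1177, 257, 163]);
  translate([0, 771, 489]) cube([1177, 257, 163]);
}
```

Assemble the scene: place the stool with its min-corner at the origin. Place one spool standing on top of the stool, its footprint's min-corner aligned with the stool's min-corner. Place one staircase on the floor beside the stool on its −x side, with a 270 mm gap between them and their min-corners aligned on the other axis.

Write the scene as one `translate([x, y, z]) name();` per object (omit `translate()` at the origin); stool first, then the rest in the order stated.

stool();
translate([0, 0, 391]) spool();
translate([-1447, 0, 0]) staircase();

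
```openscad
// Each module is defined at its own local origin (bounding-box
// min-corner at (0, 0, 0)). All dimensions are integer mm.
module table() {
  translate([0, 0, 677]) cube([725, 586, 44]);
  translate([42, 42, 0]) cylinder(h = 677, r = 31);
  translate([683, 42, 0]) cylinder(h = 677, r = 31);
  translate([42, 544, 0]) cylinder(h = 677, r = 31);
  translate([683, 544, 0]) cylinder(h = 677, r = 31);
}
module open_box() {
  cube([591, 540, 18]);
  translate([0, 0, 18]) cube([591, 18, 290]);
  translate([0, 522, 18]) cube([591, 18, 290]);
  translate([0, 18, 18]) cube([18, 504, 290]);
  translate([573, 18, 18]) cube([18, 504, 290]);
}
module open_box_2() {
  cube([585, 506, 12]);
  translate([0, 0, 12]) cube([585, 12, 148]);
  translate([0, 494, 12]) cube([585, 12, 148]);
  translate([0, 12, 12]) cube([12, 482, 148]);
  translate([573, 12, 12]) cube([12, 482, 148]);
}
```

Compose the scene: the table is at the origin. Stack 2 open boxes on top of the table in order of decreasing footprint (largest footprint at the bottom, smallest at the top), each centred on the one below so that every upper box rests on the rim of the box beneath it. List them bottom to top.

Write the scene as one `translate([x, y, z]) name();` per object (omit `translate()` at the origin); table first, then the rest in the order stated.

table();
translate([67, 23, 721]) open_box();
translate([70, 40, 1029]) open_box_2();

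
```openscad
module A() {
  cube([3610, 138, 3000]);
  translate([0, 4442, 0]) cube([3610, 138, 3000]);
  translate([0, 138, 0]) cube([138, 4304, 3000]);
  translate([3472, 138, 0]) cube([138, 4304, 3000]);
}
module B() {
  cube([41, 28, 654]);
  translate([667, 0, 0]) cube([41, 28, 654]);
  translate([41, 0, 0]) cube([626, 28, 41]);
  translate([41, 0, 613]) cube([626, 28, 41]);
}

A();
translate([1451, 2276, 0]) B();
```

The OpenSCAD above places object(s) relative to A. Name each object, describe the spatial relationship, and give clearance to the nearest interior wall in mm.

A is a house frame. B is a picture frame. The picture frame sits inside the house frame, centred. The clearance to the nearest interior wall is 1313 mm.

Clearances: x = 1313, y = 2138; minimum 1313 mm.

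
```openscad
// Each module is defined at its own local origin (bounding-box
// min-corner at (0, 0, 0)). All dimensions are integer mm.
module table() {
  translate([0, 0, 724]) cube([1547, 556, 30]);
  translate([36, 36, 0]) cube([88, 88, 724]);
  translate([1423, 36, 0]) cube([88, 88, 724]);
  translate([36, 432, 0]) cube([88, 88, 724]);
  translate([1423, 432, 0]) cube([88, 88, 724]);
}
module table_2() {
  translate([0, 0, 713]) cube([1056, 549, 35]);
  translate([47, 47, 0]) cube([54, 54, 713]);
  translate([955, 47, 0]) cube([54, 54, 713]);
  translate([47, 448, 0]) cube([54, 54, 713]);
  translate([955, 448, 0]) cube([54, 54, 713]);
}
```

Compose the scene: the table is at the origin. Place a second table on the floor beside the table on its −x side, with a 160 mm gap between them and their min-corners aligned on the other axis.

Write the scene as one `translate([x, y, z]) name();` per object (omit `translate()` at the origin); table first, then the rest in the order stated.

table();
translate([-1216, 0, 0]) table_2();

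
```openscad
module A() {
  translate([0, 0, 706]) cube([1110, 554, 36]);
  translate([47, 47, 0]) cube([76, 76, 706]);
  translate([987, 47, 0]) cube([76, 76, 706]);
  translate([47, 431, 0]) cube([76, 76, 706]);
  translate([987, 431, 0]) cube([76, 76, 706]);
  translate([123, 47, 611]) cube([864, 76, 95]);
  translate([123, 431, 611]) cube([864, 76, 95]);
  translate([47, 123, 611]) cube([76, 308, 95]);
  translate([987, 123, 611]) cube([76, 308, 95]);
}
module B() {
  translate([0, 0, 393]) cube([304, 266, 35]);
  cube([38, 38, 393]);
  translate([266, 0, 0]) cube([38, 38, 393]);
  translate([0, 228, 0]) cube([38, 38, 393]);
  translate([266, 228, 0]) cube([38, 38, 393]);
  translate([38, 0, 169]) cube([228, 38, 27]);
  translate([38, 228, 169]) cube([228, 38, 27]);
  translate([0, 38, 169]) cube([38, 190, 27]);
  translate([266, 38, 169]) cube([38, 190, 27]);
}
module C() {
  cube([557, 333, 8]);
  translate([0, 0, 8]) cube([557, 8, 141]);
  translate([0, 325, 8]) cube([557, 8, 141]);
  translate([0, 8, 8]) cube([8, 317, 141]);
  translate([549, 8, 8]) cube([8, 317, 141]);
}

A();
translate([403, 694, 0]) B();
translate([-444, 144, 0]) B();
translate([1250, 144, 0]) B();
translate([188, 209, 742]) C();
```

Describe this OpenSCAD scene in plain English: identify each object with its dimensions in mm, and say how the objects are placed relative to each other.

A is a table with a 1110×554 mm rectangular top, 36 mm thick, top surface at z = 742 mm, supported by four 76×76 mm square legs, each inset 47 mm from the nearest pair of top edges, running from the floor. Four apron rails, 76 mm thick and 95 mm tall, run between adjacent legs with their top edges flush with the underside of the top and their outer faces flush with the legs' outer faces.

B is a four-legged stool. The seat is a 304×266×35 mm slab whose top surface is at z = 428 mm; four square legs, each 38×38 mm in cross-section, run from the floor (z = 0) to the underside of the seat, each flush with a corner of the seat. Four stretchers, 38 mm wide and 27 mm tall, connect adjacent legs with their undersides at z = 169 mm, each running between the inner faces of the legs it joins and aligned with the legs' outer faces on the other axis.

C is an open storage box with external size 557×333×149 mm and wall thickness 8 mm (the base is also 8 mm thick). The base covers the whole footprint; the four walls stand on the base, with the y-facing walls full-width and the x-facing walls fitting between their inner faces.

Three stools sit around the table at the +y, −x, +x sides. The open box is on top of the table.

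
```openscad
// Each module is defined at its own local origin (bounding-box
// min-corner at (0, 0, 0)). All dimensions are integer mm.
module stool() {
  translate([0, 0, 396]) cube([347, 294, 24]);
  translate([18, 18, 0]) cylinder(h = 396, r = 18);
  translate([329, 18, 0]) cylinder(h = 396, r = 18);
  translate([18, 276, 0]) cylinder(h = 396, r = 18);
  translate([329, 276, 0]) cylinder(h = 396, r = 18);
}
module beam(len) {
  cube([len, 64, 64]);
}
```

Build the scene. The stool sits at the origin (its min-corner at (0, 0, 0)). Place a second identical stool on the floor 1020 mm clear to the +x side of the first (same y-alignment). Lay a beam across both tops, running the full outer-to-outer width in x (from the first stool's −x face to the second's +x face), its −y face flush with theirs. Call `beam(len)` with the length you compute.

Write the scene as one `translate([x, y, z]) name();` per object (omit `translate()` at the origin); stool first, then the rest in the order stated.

stool();
translate([1367, 0, 0]) stool();
translate([0, 0, 420]) beam(1714);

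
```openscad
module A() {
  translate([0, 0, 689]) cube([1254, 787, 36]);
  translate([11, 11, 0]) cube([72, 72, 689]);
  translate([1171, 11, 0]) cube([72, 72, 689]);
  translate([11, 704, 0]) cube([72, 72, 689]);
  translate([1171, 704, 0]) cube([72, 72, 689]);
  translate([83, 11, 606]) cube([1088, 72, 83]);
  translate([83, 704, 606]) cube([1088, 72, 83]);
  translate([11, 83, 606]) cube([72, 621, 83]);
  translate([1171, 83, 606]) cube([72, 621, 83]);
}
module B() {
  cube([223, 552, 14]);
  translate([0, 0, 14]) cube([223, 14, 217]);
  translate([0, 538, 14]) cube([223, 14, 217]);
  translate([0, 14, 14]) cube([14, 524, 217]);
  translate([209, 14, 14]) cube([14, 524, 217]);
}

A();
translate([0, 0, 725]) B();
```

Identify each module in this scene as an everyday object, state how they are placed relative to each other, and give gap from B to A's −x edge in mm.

A is a table. B is an open box. The open box is on top of the table. The gap from the open box to the table's −x edge is 0 mm.

The open box's min-x is at 0; the table's min-x is 0; gap = 0 mm.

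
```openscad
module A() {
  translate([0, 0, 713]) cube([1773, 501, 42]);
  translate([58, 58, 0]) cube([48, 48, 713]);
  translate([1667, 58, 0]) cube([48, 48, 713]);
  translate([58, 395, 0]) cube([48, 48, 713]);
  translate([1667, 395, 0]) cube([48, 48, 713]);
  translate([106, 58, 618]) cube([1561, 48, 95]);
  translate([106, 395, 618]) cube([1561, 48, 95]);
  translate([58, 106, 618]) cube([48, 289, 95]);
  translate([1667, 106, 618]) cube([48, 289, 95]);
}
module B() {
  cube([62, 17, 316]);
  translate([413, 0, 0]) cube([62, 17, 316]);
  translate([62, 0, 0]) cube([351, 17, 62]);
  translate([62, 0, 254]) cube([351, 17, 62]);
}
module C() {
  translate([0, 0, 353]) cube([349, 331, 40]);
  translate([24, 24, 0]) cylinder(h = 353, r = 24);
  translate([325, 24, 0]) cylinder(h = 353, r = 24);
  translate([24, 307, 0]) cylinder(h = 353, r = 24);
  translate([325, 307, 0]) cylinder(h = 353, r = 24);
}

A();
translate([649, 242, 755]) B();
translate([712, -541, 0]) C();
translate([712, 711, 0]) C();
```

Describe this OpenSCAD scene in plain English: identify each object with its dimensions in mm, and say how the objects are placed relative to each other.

A is a rectangular dining table. The top is 1773×501×42 mm with its upper surface at z = 755 mm. It stands on four 48×48 mm square legs, each inset 58 mm from the nearest pair of top edges, running from the floor to the underside of the top. Four apron rails, 48 mm thick and 95 mm tall, run between adjacent legs with their top edges flush with the underside of the top and their outer faces flush with the legs' outer faces.

B is a picture frame with a 351×192 mm rectangular opening (x by z) and a uniform 62 mm border on every side. Frame depth is 17 mm along y. It is built from two vertical stiles running the full outside height and two horizontal rails spanning the gap between the stiles.

C is a four-legged stool. The seat is a 349×331×40 mm slab whose top surface is at z = 393 mm; four round legs, each 48 mm in diameter, run from the floor (z = 0) to the underside of the seat, each leg's axis is inset half a diameter from the nearest pair of seat edges (so the leg's bounding box is flush with the corner).

The picture frame is on top of the table, centred. Two stools sit around the table at the −y, +y sides.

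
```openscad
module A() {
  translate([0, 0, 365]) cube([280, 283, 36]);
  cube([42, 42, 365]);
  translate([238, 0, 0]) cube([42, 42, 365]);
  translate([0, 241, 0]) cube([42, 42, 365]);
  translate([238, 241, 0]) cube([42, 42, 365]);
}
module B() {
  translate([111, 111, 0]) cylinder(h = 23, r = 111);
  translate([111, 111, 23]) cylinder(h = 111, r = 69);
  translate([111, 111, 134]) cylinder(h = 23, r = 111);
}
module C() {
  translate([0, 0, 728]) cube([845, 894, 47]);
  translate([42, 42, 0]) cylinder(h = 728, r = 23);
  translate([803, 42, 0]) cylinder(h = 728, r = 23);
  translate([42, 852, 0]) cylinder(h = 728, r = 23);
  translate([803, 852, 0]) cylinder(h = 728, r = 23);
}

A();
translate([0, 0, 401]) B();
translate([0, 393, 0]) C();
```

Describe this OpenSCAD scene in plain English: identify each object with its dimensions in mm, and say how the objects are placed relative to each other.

A is a simple wooden stool: a rectangular seat 280 mm (x) by 283 mm (y), 36 mm thick, top face at z = 401 mm, on four square legs, each 42×42 mm in cross-section. The legs rest on z = 0, each flush with a corner of the seat.

B is a spool: two coaxial disc flanges of radius 111 mm and thickness 23 mm, joined by a core cylinder of radius 69 mm and height 111 mm. The lower flange rests on z = 0 and the three cylinders share a vertical axis.

C is a table with a 845×894 mm rectangular top, 47 mm thick, top surface at z = 775 mm, supported by four round legs of 46 mm diameter, each leg's bounding box inset 19 mm from the nearest pair of top edges, running from the floor.

The spool is on top of the stool. The table is on the floor beside the stool on its +y side.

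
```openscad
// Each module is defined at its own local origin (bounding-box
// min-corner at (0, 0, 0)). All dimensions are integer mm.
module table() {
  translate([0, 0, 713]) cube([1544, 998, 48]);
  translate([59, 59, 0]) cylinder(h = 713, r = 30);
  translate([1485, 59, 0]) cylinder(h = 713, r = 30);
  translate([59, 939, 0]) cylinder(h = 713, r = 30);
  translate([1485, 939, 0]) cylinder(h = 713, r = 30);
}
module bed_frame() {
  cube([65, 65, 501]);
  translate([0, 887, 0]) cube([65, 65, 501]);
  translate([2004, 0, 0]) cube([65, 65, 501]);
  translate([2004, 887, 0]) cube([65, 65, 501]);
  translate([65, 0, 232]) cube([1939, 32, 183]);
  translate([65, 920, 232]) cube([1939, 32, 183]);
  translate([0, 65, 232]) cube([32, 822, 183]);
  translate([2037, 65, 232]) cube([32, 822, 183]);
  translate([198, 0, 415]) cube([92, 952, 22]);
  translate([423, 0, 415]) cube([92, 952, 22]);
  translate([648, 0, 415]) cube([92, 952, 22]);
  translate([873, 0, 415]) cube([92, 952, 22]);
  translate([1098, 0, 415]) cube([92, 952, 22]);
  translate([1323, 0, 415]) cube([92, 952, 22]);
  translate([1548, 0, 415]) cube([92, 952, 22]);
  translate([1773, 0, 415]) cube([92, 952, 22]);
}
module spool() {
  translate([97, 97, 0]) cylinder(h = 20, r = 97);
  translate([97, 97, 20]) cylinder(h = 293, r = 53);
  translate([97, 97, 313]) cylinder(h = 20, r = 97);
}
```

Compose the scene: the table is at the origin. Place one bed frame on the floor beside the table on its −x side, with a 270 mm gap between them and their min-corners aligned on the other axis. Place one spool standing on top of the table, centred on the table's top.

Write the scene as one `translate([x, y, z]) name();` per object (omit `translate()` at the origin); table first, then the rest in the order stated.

table();
translate([-2339, 0, 0]) bed_frame();
translate([675, 402, 761]) spool();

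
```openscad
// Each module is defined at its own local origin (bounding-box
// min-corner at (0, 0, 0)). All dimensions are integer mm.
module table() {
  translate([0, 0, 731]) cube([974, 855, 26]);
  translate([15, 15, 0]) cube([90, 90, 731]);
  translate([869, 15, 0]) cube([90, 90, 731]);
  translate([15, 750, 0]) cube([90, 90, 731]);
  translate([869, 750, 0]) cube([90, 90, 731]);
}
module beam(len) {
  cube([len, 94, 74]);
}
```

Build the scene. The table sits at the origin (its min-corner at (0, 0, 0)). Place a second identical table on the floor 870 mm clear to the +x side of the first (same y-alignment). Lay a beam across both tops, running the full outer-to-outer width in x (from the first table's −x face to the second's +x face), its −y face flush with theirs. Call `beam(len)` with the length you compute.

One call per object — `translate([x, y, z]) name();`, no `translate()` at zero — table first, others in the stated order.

table();
translate([1844, 0, 0]) table();
translate([0, 0, 757]) beam(2818);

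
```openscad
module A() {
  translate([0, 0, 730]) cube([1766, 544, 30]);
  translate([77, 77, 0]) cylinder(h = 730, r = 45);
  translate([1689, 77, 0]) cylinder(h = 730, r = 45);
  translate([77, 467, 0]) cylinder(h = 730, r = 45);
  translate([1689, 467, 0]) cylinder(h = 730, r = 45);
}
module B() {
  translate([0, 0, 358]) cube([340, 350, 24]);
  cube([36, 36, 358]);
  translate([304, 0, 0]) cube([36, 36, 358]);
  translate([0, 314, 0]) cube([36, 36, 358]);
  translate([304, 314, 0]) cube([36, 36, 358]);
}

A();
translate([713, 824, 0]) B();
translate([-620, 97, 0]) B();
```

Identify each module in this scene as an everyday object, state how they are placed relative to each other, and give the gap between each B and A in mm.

A is a table. B is a stool. Two stools sit around the table at the +y, −x sides. The gap between each stool and the table is 280 mm.

Each stool's nearest face is 280 mm from the table's bounding box.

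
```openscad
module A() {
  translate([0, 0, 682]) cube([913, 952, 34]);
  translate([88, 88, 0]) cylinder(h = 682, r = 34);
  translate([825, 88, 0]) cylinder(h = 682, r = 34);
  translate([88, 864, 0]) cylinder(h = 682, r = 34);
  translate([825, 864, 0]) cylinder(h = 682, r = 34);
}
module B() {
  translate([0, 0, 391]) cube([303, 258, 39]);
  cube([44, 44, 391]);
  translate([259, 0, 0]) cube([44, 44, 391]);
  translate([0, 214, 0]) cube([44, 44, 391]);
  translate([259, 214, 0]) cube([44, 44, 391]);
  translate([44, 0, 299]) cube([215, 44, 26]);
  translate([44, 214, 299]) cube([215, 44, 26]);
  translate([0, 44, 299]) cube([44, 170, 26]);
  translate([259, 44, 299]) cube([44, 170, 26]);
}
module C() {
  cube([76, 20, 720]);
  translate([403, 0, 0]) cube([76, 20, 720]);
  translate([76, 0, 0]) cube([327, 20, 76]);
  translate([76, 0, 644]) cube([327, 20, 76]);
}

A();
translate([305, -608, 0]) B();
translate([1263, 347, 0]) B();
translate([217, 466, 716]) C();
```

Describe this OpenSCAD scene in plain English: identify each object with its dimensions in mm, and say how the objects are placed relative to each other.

A is a table with a 913×952 mm rectangular top, 34 mm thick, top surface at z = 716 mm, supported by four round legs of 68 mm diameter, each leg's bounding box inset 54 mm from the nearest pair of top edges, running from the floor.

B is a four-legged stool. The seat is 303×258 mm, 39 mm thick, top at z = 430 mm. It stands on four square legs, each 44×44 mm in cross-section, from z = 0 to the seat underside, each flush with a corner of the seat. Four stretchers, 44 mm wide and 26 mm tall, connect adjacent legs with their undersides at z = 299 mm, each running between the inner faces of the legs it joins and aligned with the legs' outer faces on the other axis.

C is a rectangular picture frame lying in the x–z plane (depth along y). The opening is 327 mm wide (x) by 568 mm tall (z), surrounded by a border 76 mm wide on all four sides. The frame is 20 mm deep and is made of two full-height vertical stiles with two horizontal rails fitted between them.

Two stools sit around the table at the −y, +x sides. The picture frame is on top of the table, centred.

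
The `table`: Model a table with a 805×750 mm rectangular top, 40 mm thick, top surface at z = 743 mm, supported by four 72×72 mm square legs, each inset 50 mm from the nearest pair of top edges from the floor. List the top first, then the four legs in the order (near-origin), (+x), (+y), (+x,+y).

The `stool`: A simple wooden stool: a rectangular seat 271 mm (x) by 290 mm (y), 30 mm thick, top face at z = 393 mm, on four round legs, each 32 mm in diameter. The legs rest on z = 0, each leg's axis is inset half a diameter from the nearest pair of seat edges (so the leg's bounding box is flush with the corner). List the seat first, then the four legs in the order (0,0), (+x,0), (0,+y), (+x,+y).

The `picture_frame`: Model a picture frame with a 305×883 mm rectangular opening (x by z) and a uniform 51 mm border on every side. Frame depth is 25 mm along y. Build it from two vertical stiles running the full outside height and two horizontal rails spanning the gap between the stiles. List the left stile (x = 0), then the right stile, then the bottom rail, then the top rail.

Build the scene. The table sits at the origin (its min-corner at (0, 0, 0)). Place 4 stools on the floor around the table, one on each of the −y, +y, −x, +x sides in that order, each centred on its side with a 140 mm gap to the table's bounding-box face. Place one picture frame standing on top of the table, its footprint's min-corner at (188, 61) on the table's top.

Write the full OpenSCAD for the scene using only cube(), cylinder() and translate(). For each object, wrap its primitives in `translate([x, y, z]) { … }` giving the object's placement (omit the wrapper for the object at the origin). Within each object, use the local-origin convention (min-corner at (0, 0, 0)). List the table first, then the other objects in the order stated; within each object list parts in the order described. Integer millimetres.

translate([0, 0, 703]) cube([805, 750, 40]);
translate([50, 50, 0]) cube([72, 72, 703]);
translate([683, 50, 0]) cube([72, 72, 703]);
translate([50, 628, 0]) cube([72, 72, 703]);
translate([683, 628, 0]) cube([72, 72, 703]);
translate([267, -430, 0]) {
  translate([0, 0, 363]) cube([271, 290, 30]);
  translate([16, 16, 0]) cylinder(h = 363, r = 16);
  translate([255, 16, 0]) cylinder(h = 363, r = 16);
  translate([16, 274, 0]) cylinder(h = 363, r = 16);
  translate([255, 274, 0]) cylinder(h = 363, r = 16);
}
translate([267, 890, 0]) {
  translate([0, 0, 363]) cube([271, 290, 30]);
  translate([16, 16, 0]) cylinder(h = 363, r = 16);
  translate([255, 16, 0]) cylinder(h = 363, r = 16);
  translate([16, 274, 0]) cylinder(h = 363, r = 16);
  translate([255, 274, 0]) cylinder(h = 363, r = 16);
}
translate([-411, 230, 0]) {
  translate([0, 0, 363]) cube([271, 290, 30]);
  translate([16, 16, 0]) cylinder(h = 363, r = 16);
  translate([255, 16, 0]) cylinder(h = 363, r = 16);
  translate([16, 274, 0]) cylinder(h = 363, r = 16);
  translate([255, 274, 0]) cylinder(h = 363, r = 16);
}
translate([945, 230, 0]) {
  translate([0, 0, 363]) cube([271, 290, 30]);
  translate([16, 16, 0]) cylinder(h = 363, r = 16);
  translate([255, 16, 0]) cylinder(h = 363, r = 16);
  translate([16, 274, 0]) cylinder(h = 363, r = 16);
  translate([255, 274, 0]) cylinder(h = 363, r = 16);
}
translate([188, 61, 743]) {
  cube([51, 25, 985]);
  translate([356, 0, 0]) cube([51, 25, 985]);
  translate([51, 0, 0]) cube([305, 25, 51]);
  translate([51, 0, 934]) cube([305, 25, 51]);
}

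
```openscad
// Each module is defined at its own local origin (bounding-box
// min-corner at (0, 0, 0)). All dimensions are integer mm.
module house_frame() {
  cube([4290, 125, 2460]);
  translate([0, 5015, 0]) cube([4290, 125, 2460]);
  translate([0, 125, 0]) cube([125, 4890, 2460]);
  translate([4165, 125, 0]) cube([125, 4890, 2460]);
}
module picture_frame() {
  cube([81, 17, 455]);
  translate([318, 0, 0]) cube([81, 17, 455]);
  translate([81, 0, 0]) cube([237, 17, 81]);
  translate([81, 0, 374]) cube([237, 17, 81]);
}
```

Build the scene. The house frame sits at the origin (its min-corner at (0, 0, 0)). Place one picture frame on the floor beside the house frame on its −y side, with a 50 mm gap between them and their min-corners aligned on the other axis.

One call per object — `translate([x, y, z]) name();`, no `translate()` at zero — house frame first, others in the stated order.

house_frame();
translate([0, -67, 0]) picture_frame();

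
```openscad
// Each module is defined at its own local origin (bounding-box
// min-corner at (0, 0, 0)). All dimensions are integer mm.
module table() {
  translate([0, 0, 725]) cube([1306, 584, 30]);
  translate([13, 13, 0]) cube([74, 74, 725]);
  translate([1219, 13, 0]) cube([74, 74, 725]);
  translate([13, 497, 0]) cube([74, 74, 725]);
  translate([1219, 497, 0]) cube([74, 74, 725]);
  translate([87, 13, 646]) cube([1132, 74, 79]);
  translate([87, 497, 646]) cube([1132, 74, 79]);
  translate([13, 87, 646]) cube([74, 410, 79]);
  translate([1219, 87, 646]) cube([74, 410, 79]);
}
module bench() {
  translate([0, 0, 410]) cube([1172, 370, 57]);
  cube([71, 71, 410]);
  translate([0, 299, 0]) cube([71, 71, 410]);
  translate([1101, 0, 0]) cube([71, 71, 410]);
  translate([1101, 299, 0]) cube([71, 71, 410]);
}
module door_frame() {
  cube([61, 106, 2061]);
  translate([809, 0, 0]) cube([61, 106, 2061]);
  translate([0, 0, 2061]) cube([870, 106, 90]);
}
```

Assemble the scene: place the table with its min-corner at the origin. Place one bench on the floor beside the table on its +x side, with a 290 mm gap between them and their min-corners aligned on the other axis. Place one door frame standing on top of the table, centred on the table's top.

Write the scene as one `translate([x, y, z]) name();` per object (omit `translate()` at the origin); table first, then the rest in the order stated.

table();
translate([1596, 0, 0]) bench();
translate([218, 239, 755]) door_frame();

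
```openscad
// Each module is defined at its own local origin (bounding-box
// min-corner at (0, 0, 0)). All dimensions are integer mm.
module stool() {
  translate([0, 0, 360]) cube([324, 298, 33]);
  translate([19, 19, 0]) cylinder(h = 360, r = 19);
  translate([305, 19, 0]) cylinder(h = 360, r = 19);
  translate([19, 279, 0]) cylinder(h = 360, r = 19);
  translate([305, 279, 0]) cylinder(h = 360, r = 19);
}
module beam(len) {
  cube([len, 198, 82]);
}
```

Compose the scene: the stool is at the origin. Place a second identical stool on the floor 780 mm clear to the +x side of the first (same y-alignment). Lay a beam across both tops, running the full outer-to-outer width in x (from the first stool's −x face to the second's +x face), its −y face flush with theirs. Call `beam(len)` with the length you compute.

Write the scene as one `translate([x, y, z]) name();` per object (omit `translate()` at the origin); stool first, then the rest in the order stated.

stool();
translate([1104, 0, 0]) stool();
translate([0, 0, 393]) beam(1428);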